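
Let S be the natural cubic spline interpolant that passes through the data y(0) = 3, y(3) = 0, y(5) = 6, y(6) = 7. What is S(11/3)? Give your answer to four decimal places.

Put σ_i = S'' at the i-th knot. Here h = (3, 2, 1) and Δ = (-1, 3, 1), so the interior equations h_(i-1)·σ_(i-1) + 2(h_(i-1)+h_i)·σ_i + h_i·σ_(i+1) = 6(Δ_i − Δ_(i-1)) read
  3·σ_0 + 10·σ_1 + 2·σ_2 = 6(Δ_1 - Δ_0) = 24
  2·σ_1 + 6·σ_2 + 1·σ_3 = 6(Δ_2 - Δ_1) = -12
Natural end conditions: σ_0 = σ_3 = 0.
Solving: σ_0 = 0, σ_1 = 3, σ_2 = -3, σ_3 = 0.
On [3, 5], S(x) = 0 + 2·(x - 3) + 3/2·(x - 3)² - 1/2·(x - 3)³.
With (x - 3) = 2/3: S(11/3) = 50/27.

1.8519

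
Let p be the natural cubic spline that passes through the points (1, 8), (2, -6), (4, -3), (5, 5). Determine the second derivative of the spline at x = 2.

Put σ_i = p'' at the i-th knot. Here h = (1, 2, 1) and Δ = (-14, 3/2, 8), so the interior equations h_(i-1)·σ_(i-1) + 2(h_(i-1)+h_i)·σ_i + h_i·σ_(i+1) = 6(Δ_i − Δ_(i-1)) read
  1·σ_0 + 6·σ_1 + 2·σ_2 = 6(Δ_1 - Δ_0) = 93
  2·σ_1 + 6·σ_2 + 1·σ_3 = 6(Δ_2 - Δ_1) = 39
Natural end conditions: σ_0 = σ_3 = 0.
Solving the tridiagonal system: σ_0 = 0, σ_1 = 15, σ_2 = 3/2, σ_3 = 0.

15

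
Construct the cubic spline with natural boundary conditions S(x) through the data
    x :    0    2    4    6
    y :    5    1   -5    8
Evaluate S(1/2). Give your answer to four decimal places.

4.4219

With M_i denoting the second derivative at x_i, h_i = 2, 2, 2, and Δ_i = (y_(i+1) − y_i)/h_i = -2, -3, 13/2:
  2·M_0 + 8·M_1 + 2·M_2 = 6(Δ_1 - Δ_0) = -6
  2·M_1 + 8·M_2 + 2·M_3 = 6(Δ_2 - Δ_1) = 57
Natural end conditions: M_0 = M_3 = 0.
Solving: M_0 = 0, M_1 = -27/10, M_2 = 39/5, M_3 = 0.
On [0, 2], S(x) = 5 - 11/10·x + 0·x² - 9/40·x³.
With x = 1/2: S(1/2) = 283/64.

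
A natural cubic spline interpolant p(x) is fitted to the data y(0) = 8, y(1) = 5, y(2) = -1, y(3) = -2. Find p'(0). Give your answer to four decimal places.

-1.8667

Write m_i for p''(x_i). With h_i = 1, 1, 1 and divided differences Δ_i = -3, -6, -1, the continuity of p' gives the tridiagonal system
  1·m_0 + 4·m_1 + 1·m_2 = 6(Δ_1 - Δ_0) = -18
  1·m_1 + 4·m_2 + 1·m_3 = 6(Δ_2 - Δ_1) = 30
Natural end conditions: m_0 = m_3 = 0.
Forward elimination and back-substitution give m_0 = 0, m_1 = -34/5, m_2 = 46/5, m_3 = 0.
On [0, 1], p'(x) = b_0 + 2c_0·x + 3d_0·x² with b_0 = Δ_0 - h_0(2m_0 + m_1)/6 = -28/15, c_0 = m_0/2 = 0, d_0 = (m_1 - m_0)/(6h_0) = -17/15. So p'(0) = -28/15.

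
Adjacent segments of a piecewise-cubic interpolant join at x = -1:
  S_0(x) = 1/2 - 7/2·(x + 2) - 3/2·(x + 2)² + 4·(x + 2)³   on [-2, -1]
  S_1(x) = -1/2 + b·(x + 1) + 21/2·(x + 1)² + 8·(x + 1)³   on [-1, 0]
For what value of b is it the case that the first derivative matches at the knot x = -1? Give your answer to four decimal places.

S_0'(x) = -7/2 - 3·(x + 2) + 12·(x + 2)², so S_0'(-1) = 11/2. On the right, S_1'(-1) = b, so b = 11/2.

5.5000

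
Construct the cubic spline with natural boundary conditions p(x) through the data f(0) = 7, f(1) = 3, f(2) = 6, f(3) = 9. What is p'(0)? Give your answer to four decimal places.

-5.8667

With M_i denoting the second derivative at x_i, h_i = 1, 1, 1, and Δ_i = (y_(i+1) − y_i)/h_i = -4, 3, 3:
  1·M_0 + 4·M_1 + 1·M_2 = 6(Δ_1 - Δ_0) = 42
  1·M_1 + 4·M_2 + 1·M_3 = 6(Δ_2 - Δ_1) = 0
Natural end conditions: M_0 = M_3 = 0.
Solving the tridiagonal system: M_0 = 0, M_1 = 56/5, M_2 = -14/5, M_3 = 0.
On [0, 1], p'(x) = b_0 + 2c_0·x + 3d_0·x² with b_0 = Δ_0 - h_0(2M_0 + M_1)/6 = -88/15, c_0 = M_0/2 = 0, d_0 = (M_1 - M_0)/(6h_0) = 28/15. So p'(0) = -88/15.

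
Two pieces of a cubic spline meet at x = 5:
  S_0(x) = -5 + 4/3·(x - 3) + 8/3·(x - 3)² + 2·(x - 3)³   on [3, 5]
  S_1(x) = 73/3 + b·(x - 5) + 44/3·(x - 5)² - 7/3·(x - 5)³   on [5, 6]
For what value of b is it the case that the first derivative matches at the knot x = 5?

S_0'(x) = 4/3 + 16/3·(x - 3) + 6·(x - 3)², so S_0'(5) = 36. On the right, S_1'(5) = b, so b = 36.

36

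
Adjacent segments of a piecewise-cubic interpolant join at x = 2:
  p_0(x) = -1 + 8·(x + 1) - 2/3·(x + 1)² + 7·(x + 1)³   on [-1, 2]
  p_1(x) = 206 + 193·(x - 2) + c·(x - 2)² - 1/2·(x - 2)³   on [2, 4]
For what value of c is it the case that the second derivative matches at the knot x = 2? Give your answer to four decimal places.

62.3333

p_0''(x) = -4/3 + 42·(x + 1), so p_0''(2) = 374/3. On the right, p_1''(2) = 2c, so c = 187/3.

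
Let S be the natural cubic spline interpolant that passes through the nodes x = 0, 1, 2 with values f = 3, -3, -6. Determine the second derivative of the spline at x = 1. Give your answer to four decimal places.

4.5000

Write M_i for S''(x_i). With h_i = 1, 1 and divided differences Δ_i = -6, -3, the continuity of S' gives the tridiagonal system
  1·M_0 + 4·M_1 + 1·M_2 = 6(Δ_1 - Δ_0) = 18
Natural end conditions: M_0 = M_2 = 0.
Solving the tridiagonal system: M_0 = 0, M_1 = 9/2, M_2 = 0.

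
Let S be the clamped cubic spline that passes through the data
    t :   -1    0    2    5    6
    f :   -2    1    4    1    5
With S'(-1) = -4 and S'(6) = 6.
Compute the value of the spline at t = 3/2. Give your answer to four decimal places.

Write σ_i for S''(x_i). With h_i = 1, 2, 3, 1 and divided differences Δ_i = 3, 3/2, -1, 4, the continuity of S' gives the tridiagonal system
  1·σ_0 + 6·σ_1 + 2·σ_2 = 6(Δ_1 - Δ_0) = -9
  2·σ_1 + 10·σ_2 + 3·σ_3 = 6(Δ_2 - Δ_1) = -15
  3·σ_2 + 8·σ_3 + 1·σ_4 = 6(Δ_3 - Δ_2) = 30
Clamped end conditions give two more equations: 2h_0·σ_0 + h_0·σ_1 = 6(Δ_0 - S'(-1)) = 42 and h_3·σ_3 + 2h_3·σ_4 = 6(S'(6) - Δ_3) = 12.
Forward elimination and back-substitution give σ_0 = 1733/74, σ_1 = -179/37, σ_2 = -251/148, σ_3 = 287/74, σ_4 = 601/148.
On [0, 2], S(t) = 1 + 783/148·t - 179/74·t² + 155/592·t³.
With t = 3/2: S(3/2) = 20729/4736.

4.3769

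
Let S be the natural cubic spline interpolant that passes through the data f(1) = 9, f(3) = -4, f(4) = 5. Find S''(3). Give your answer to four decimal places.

With M_i denoting the second derivative at x_i, h_i = 2, 1, and Δ_i = (y_(i+1) − y_i)/h_i = -13/2, 9:
  2·M_0 + 6·M_1 + 1·M_2 = 6(Δ_1 - Δ_0) = 93
Natural end conditions: M_0 = M_2 = 0.
Hence M_0 = 0, M_1 = 31/2, M_2 = 0.

15.5000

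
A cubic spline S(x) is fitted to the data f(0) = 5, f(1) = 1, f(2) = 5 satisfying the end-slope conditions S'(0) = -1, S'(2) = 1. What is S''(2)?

-20

Put m_i = S'' at the i-th knot. Here h = (1, 1) and Δ = (-4, 4), so the interior equations h_(i-1)·m_(i-1) + 2(h_(i-1)+h_i)·m_i + h_i·m_(i+1) = 6(Δ_i − Δ_(i-1)) read
  1·m_0 + 4·m_1 + 1·m_2 = 6(Δ_1 - Δ_0) = 48
Clamped end conditions give two more equations: 2h_0·m_0 + h_0·m_1 = 6(Δ_0 - S'(0)) = -18 and h_1·m_1 + 2h_1·m_2 = 6(S'(2) - Δ_1) = -18.
Forward elimination and back-substitution give m_0 = -20, m_1 = 22, m_2 = -20.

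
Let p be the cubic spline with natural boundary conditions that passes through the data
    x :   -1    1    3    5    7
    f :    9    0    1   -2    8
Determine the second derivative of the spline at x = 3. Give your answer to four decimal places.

-4.1786

Put M_i = p'' at the i-th knot. Here h = (2, 2, 2, 2) and Δ = (-9/2, 1/2, -3/2, 5), so the interior equations h_(i-1)·M_(i-1) + 2(h_(i-1)+h_i)·M_i + h_i·M_(i+1) = 6(Δ_i − Δ_(i-1)) read
  2·M_0 + 8·M_1 + 2·M_2 = 6(Δ_1 - Δ_0) = 30
  2·M_1 + 8·M_2 + 2·M_3 = 6(Δ_2 - Δ_1) = -12
  2·M_2 + 8·M_3 + 2·M_4 = 6(Δ_3 - Δ_2) = 39
Natural end conditions: M_0 = M_4 = 0.
Hence M_0 = 0, M_1 = 537/112, M_2 = -117/28, M_3 = 663/112, M_4 = 0.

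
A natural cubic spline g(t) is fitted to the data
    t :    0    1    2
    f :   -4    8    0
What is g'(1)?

2

Let m_i = g''(x_i). Step sizes h_i = 1, 1; slopes of the chords Δ_i = (y_(i+1) - y_i)/h_i = 12, -8.
  1·m_0 + 4·m_1 + 1·m_2 = 6(Δ_1 - Δ_0) = -120
Natural end conditions: m_0 = m_2 = 0.
Solving: m_0 = 0, m_1 = -30, m_2 = 0.
On [1, 2], g'(t) = b_1 + 2c_1·(t - 1) + 3d_1·(t - 1)² with b_1 = Δ_1 - h_1(2m_1 + m_2)/6 = 2, c_1 = m_1/2 = -15, d_1 = (m_2 - m_1)/(6h_1) = 5. So g'(1) = 2.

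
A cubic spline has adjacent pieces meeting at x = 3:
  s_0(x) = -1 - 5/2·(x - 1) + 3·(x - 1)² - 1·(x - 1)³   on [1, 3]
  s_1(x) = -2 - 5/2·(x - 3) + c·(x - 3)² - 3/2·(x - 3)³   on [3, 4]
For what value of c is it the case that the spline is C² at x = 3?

s_0''(x) = 6 - 6·(x - 1), so s_0''(3) = -6. On the right, s_1''(3) = 2c, so c = -3.

-3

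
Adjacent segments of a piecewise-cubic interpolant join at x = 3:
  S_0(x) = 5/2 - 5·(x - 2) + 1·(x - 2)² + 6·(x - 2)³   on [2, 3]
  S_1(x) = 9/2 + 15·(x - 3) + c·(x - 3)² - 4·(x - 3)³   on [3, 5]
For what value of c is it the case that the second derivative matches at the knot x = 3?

S_0''(x) = 2 + 36·(x - 2), so S_0''(3) = 38. On the right, S_1''(3) = 2c, so c = 19.

19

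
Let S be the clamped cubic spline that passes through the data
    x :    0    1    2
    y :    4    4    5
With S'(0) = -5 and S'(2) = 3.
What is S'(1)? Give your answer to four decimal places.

Write m_i for S''(x_i). With h_i = 1, 1 and divided differences Δ_i = 0, 1, the continuity of S' gives the tridiagonal system
  1·m_0 + 4·m_1 + 1·m_2 = 6(Δ_1 - Δ_0) = 6
Clamped end conditions give two more equations: 2h_0·m_0 + h_0·m_1 = 6(Δ_0 - S'(0)) = 30 and h_1·m_1 + 2h_1·m_2 = 6(S'(2) - Δ_1) = 12.
Hence m_0 = 35/2, m_1 = -5, m_2 = 17/2.
On [1, 2], S'(x) = b_1 + 2c_1·(x - 1) + 3d_1·(x - 1)² with b_1 = Δ_1 - h_1(2m_1 + m_2)/6 = 5/4, c_1 = m_1/2 = -5/2, d_1 = (m_2 - m_1)/(6h_1) = 9/4. So S'(1) = 5/4.

1.2500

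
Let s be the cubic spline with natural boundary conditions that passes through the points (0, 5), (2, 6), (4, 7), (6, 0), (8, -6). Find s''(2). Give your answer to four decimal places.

With m_i denoting the second derivative at x_i, h_i = 2, 2, 2, 2, and Δ_i = (y_(i+1) − y_i)/h_i = 1/2, 1/2, -7/2, -3:
  2·m_0 + 8·m_1 + 2·m_2 = 6(Δ_1 - Δ_0) = 0
  2·m_1 + 8·m_2 + 2·m_3 = 6(Δ_2 - Δ_1) = -24
  2·m_2 + 8·m_3 + 2·m_4 = 6(Δ_3 - Δ_2) = 3
Natural end conditions: m_0 = m_4 = 0.
Forward elimination and back-substitution give m_0 = 0, m_1 = 99/112, m_2 = -99/28, m_3 = 141/112, m_4 = 0.

0.8839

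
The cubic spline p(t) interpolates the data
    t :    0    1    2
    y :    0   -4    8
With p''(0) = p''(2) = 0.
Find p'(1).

4

Write M_i for p''(x_i). With h_i = 1, 1 and divided differences Δ_i = -4, 12, the continuity of p' gives the tridiagonal system
  1·M_0 + 4·M_1 + 1·M_2 = 6(Δ_1 - Δ_0) = 96
Natural end conditions: M_0 = M_2 = 0.
Hence M_0 = 0, M_1 = 24, M_2 = 0.
On [1, 2], p'(t) = b_1 + 2c_1·(t - 1) + 3d_1·(t - 1)² with b_1 = Δ_1 - h_1(2M_1 + M_2)/6 = 4, c_1 = M_1/2 = 12, d_1 = (M_2 - M_1)/(6h_1) = -4. So p'(1) = 4.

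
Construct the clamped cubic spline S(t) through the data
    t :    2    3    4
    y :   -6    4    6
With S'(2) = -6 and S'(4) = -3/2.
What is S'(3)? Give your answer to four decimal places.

Let σ_i = S''(x_i). Step sizes h_i = 1, 1; slopes of the chords Δ_i = (y_(i+1) - y_i)/h_i = 10, 2.
  1·σ_0 + 4·σ_1 + 1·σ_2 = 6(Δ_1 - Δ_0) = -48
Clamped end conditions give two more equations: 2h_0·σ_0 + h_0·σ_1 = 6(Δ_0 - S'(2)) = 96 and h_1·σ_1 + 2h_1·σ_2 = 6(S'(4) - Δ_1) = -21.
Solving: σ_0 = 249/4, σ_1 = -57/2, σ_2 = 15/4.
On [3, 4], S'(t) = b_1 + 2c_1·(t - 3) + 3d_1·(t - 3)² with b_1 = Δ_1 - h_1(2σ_1 + σ_2)/6 = 87/8, c_1 = σ_1/2 = -57/4, d_1 = (σ_2 - σ_1)/(6h_1) = 43/8. So S'(3) = 87/8.

10.8750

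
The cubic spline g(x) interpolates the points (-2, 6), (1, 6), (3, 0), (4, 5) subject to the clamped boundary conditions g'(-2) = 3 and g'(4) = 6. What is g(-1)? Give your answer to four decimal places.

8.2105

Put σ_i = g'' at the i-th knot. Here h = (3, 2, 1) and Δ = (0, -3, 5), so the interior equations h_(i-1)·σ_(i-1) + 2(h_(i-1)+h_i)·σ_i + h_i·σ_(i+1) = 6(Δ_i − Δ_(i-1)) read
  3·σ_0 + 10·σ_1 + 2·σ_2 = 6(Δ_1 - Δ_0) = -18
  2·σ_1 + 6·σ_2 + 1·σ_3 = 6(Δ_2 - Δ_1) = 48
Clamped end conditions give two more equations: 2h_0·σ_0 + h_0·σ_1 = 6(Δ_0 - g'(-2)) = -18 and h_2·σ_2 + 2h_2·σ_3 = 6(g'(4) - Δ_2) = 6.
Forward elimination and back-substitution give σ_0 = -26/19, σ_1 = -62/19, σ_2 = 178/19, σ_3 = -32/19.
On [-2, 1], g(x) = 6 + 3·(x + 2) - 13/19·(x + 2)² - 2/19·(x + 2)³.
With (x + 2) = 1: g(-1) = 156/19.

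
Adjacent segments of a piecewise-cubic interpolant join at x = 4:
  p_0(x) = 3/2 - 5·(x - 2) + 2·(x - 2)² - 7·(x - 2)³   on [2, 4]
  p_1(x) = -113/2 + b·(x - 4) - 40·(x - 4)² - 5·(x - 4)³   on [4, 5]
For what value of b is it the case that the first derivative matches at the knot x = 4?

-81

p_0'(x) = -5 + 4·(x - 2) - 21·(x - 2)², so p_0'(4) = -81. On the right, p_1'(4) = b, so b = -81.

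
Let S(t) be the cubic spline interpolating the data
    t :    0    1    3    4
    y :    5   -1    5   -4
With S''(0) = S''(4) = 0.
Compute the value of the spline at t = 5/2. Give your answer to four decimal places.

Let M_i = S''(x_i). Step sizes h_i = 1, 2, 1; slopes of the chords Δ_i = (y_(i+1) - y_i)/h_i = -6, 3, -9.
  1·M_0 + 6·M_1 + 2·M_2 = 6(Δ_1 - Δ_0) = 54
  2·M_1 + 6·M_2 + 1·M_3 = 6(Δ_2 - Δ_1) = -72
Natural end conditions: M_0 = M_3 = 0.
Solving the tridiagonal system: M_0 = 0, M_1 = 117/8, M_2 = -135/8, M_3 = 0.
On [1, 3], S(t) = -1 - 9/8·(t - 1) + 117/16·(t - 1)² - 21/8·(t - 1)³.
With (t - 1) = 3/2: S(5/2) = 157/32.

4.9063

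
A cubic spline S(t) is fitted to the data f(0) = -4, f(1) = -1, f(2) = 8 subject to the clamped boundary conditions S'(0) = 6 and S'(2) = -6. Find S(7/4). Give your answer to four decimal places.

Let m_i = S''(x_i). Step sizes h_i = 1, 1; slopes of the chords Δ_i = (y_(i+1) - y_i)/h_i = 3, 9.
  1·m_0 + 4·m_1 + 1·m_2 = 6(Δ_1 - Δ_0) = 36
Clamped end conditions give two more equations: 2h_0·m_0 + h_0·m_1 = 6(Δ_0 - S'(0)) = -18 and h_1·m_1 + 2h_1·m_2 = 6(S'(2) - Δ_1) = -90.
Solving the tridiagonal system: m_0 = -24, m_1 = 30, m_2 = -60.
On [1, 2], S(t) = -1 + 9·(t - 1) + 15·(t - 1)² - 15·(t - 1)³.
With (t - 1) = 3/4: S(7/4) = 503/64.

7.8594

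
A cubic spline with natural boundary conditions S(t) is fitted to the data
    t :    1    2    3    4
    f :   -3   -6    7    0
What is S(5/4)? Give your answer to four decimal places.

-5.0625

Let σ_i = S''(x_i). Step sizes h_i = 1, 1, 1; slopes of the chords Δ_i = (y_(i+1) - y_i)/h_i = -3, 13, -7.
  1·σ_0 + 4·σ_1 + 1·σ_2 = 6(Δ_1 - Δ_0) = 96
  1·σ_1 + 4·σ_2 + 1·σ_3 = 6(Δ_2 - Δ_1) = -120
Natural end conditions: σ_0 = σ_3 = 0.
Solving the tridiagonal system: σ_0 = 0, σ_1 = 168/5, σ_2 = -192/5, σ_3 = 0.
On [1, 2], S(t) = -3 - 43/5·(t - 1) + 0·(t - 1)² + 28/5·(t - 1)³.
With (t - 1) = 1/4: S(5/4) = -81/16.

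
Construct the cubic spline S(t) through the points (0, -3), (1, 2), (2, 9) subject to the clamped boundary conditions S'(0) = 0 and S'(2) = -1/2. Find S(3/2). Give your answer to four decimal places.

Let M_i = S''(x_i). Step sizes h_i = 1, 1; slopes of the chords Δ_i = (y_(i+1) - y_i)/h_i = 5, 7.
  1·M_0 + 4·M_1 + 1·M_2 = 6(Δ_1 - Δ_0) = 12
Clamped end conditions give two more equations: 2h_0·M_0 + h_0·M_1 = 6(Δ_0 - S'(0)) = 30 and h_1·M_1 + 2h_1·M_2 = 6(S'(2) - Δ_1) = -45.
Hence M_0 = 47/4, M_1 = 13/2, M_2 = -103/4.
On [1, 2], S(t) = 2 + 73/8·(t - 1) + 13/4·(t - 1)² - 43/8·(t - 1)³.
With (t - 1) = 1/2: S(3/2) = 429/64.

6.7031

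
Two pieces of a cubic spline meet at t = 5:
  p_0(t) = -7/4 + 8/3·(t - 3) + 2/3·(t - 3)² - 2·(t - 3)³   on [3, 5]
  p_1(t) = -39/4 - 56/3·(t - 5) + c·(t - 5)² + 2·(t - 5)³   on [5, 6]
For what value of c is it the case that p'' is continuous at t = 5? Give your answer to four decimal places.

-11.3333

p_0''(t) = 4/3 - 12·(t - 3), so p_0''(5) = -68/3. On the right, p_1''(5) = 2c, so c = -34/3.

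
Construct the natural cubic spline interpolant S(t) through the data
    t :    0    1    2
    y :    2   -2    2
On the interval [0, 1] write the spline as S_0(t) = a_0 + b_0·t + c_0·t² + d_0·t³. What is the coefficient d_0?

Put M_i = S'' at the i-th knot. Here h = (1, 1) and Δ = (-4, 4), so the interior equations h_(i-1)·M_(i-1) + 2(h_(i-1)+h_i)·M_i + h_i·M_(i+1) = 6(Δ_i − Δ_(i-1)) read
  1·M_0 + 4·M_1 + 1·M_2 = 6(Δ_1 - Δ_0) = 48
Natural end conditions: M_0 = M_2 = 0.
Hence M_0 = 0, M_1 = 12, M_2 = 0.
On [0, 1], with S_0(t) = a_0 + b_0·t + c_0·t² + d_0·t³: c_0 = M_0/2 = 0, d_0 = (M_1 - M_0)/(6h_0) = 2, b_0 = Δ_0 - h_0(2M_0 + M_1)/6 = -6.

2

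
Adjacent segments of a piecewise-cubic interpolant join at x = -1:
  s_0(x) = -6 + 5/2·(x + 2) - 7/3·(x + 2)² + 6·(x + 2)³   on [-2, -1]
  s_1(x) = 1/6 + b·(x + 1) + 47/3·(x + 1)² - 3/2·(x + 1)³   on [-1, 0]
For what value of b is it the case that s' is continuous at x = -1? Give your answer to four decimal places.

15.8333

s_0'(x) = 5/2 - 14/3·(x + 2) + 18·(x + 2)², so s_0'(-1) = 95/6. On the right, s_1'(-1) = b, so b = 95/6.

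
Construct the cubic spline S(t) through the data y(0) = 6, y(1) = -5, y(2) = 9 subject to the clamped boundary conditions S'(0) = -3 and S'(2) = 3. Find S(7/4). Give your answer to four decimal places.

Let σ_i = S''(x_i). Step sizes h_i = 1, 1; slopes of the chords Δ_i = (y_(i+1) - y_i)/h_i = -11, 14.
  1·σ_0 + 4·σ_1 + 1·σ_2 = 6(Δ_1 - Δ_0) = 150
Clamped end conditions give two more equations: 2h_0·σ_0 + h_0·σ_1 = 6(Δ_0 - S'(0)) = -48 and h_1·σ_1 + 2h_1·σ_2 = 6(S'(2) - Δ_1) = -66.
Solving the tridiagonal system: σ_0 = -117/2, σ_1 = 69, σ_2 = -135/2.
On [1, 2], S(t) = -5 + 9/4·(t - 1) + 69/2·(t - 1)² - 91/4·(t - 1)³.
With (t - 1) = 3/4: S(7/4) = 1663/256.

6.4961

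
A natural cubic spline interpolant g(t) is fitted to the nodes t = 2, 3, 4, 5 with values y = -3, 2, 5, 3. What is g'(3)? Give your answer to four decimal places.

Write σ_i for g''(x_i). With h_i = 1, 1, 1 and divided differences Δ_i = 5, 3, -2, the continuity of g' gives the tridiagonal system
  1·σ_0 + 4·σ_1 + 1·σ_2 = 6(Δ_1 - Δ_0) = -12
  1·σ_1 + 4·σ_2 + 1·σ_3 = 6(Δ_2 - Δ_1) = -30
Natural end conditions: σ_0 = σ_3 = 0.
Solving: σ_0 = 0, σ_1 = -6/5, σ_2 = -36/5, σ_3 = 0.
On [3, 4], g'(t) = b_1 + 2c_1·(t - 3) + 3d_1·(t - 3)² with b_1 = Δ_1 - h_1(2σ_1 + σ_2)/6 = 23/5, c_1 = σ_1/2 = -3/5, d_1 = (σ_2 - σ_1)/(6h_1) = -1. So g'(3) = 23/5.

4.6000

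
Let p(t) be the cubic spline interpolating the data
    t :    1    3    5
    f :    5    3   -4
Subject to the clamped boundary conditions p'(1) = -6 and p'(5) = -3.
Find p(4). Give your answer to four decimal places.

-0.0313

With M_i denoting the second derivative at x_i, h_i = 2, 2, and Δ_i = (y_(i+1) − y_i)/h_i = -1, -7/2:
  2·M_0 + 8·M_1 + 2·M_2 = 6(Δ_1 - Δ_0) = -15
Clamped end conditions give two more equations: 2h_0·M_0 + h_0·M_1 = 6(Δ_0 - p'(1)) = 30 and h_1·M_1 + 2h_1·M_2 = 6(p'(5) - Δ_1) = 3.
Forward elimination and back-substitution give M_0 = 81/8, M_1 = -21/4, M_2 = 27/8.
On [3, 5], p(t) = 3 - 9/8·(t - 3) - 21/8·(t - 3)² + 23/32·(t - 3)³.
With (t - 3) = 1: p(4) = -1/32.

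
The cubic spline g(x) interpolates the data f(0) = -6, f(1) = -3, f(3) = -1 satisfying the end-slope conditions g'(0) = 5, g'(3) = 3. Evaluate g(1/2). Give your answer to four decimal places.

-4.0417

Put m_i = g'' at the i-th knot. Here h = (1, 2) and Δ = (3, 1), so the interior equations h_(i-1)·m_(i-1) + 2(h_(i-1)+h_i)·m_i + h_i·m_(i+1) = 6(Δ_i − Δ_(i-1)) read
  1·m_0 + 6·m_1 + 2·m_2 = 6(Δ_1 - Δ_0) = -12
Clamped end conditions give two more equations: 2h_0·m_0 + h_0·m_1 = 6(Δ_0 - g'(0)) = -12 and h_1·m_1 + 2h_1·m_2 = 6(g'(3) - Δ_1) = 12.
Solving the tridiagonal system: m_0 = -14/3, m_1 = -8/3, m_2 = 13/3.
On [0, 1], g(x) = -6 + 5·x - 7/3·x² + 1/3·x³.
With x = 1/2: g(1/2) = -97/24.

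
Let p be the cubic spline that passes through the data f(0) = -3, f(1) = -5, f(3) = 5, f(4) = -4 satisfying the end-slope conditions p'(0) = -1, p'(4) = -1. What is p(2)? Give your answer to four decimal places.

2.1000

Let m_i = p''(x_i). Step sizes h_i = 1, 2, 1; slopes of the chords Δ_i = (y_(i+1) - y_i)/h_i = -2, 5, -9.
  1·m_0 + 6·m_1 + 2·m_2 = 6(Δ_1 - Δ_0) = 42
  2·m_1 + 6·m_2 + 1·m_3 = 6(Δ_2 - Δ_1) = -84
Clamped end conditions give two more equations: 2h_0·m_0 + h_0·m_1 = 6(Δ_0 - p'(0)) = -6 and h_2·m_2 + 2h_2·m_3 = 6(p'(4) - Δ_2) = 48.
Hence m_0 = -414/35, m_1 = 618/35, m_2 = -912/35, m_3 = 1296/35.
On [1, 3], p(x) = -5 + 67/35·(x - 1) + 309/35·(x - 1)² - 51/14·(x - 1)³.
With (x - 1) = 1: p(2) = 21/10.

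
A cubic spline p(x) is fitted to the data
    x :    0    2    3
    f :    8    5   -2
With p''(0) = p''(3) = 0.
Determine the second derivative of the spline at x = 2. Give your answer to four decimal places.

-5.5000

Let m_i = p''(x_i). Step sizes h_i = 2, 1; slopes of the chords Δ_i = (y_(i+1) - y_i)/h_i = -3/2, -7.
  2·m_0 + 6·m_1 + 1·m_2 = 6(Δ_1 - Δ_0) = -33
Natural end conditions: m_0 = m_2 = 0.
Solving: m_0 = 0, m_1 = -11/2, m_2 = 0.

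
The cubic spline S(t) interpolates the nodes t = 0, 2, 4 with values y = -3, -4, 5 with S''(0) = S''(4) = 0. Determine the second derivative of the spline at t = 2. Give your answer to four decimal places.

3.7500

With M_i denoting the second derivative at x_i, h_i = 2, 2, and Δ_i = (y_(i+1) − y_i)/h_i = -1/2, 9/2:
  2·M_0 + 8·M_1 + 2·M_2 = 6(Δ_1 - Δ_0) = 30
Natural end conditions: M_0 = M_2 = 0.
Solving: M_0 = 0, M_1 = 15/4, M_2 = 0.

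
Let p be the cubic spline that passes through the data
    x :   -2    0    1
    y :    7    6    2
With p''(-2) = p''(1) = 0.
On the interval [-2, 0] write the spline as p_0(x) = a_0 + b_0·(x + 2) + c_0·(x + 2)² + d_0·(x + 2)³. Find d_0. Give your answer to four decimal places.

-0.2917

With σ_i denoting the second derivative at x_i, h_i = 2, 1, and Δ_i = (y_(i+1) − y_i)/h_i = -1/2, -4:
  2·σ_0 + 6·σ_1 + 1·σ_2 = 6(Δ_1 - Δ_0) = -21
Natural end conditions: σ_0 = σ_2 = 0.
Solving the tridiagonal system: σ_0 = 0, σ_1 = -7/2, σ_2 = 0.
On [-2, 0], with p_0(x) = a_0 + b_0·(x + 2) + c_0·(x + 2)² + d_0·(x + 2)³: c_0 = σ_0/2 = 0, d_0 = (σ_1 - σ_0)/(6h_0) = -7/24, b_0 = Δ_0 - h_0(2σ_0 + σ_1)/6 = 2/3.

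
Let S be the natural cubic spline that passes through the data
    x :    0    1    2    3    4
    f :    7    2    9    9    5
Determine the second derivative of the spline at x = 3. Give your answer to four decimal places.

Put M_i = S'' at the i-th knot. Here h = (1, 1, 1, 1) and Δ = (-5, 7, 0, -4), so the interior equations h_(i-1)·M_(i-1) + 2(h_(i-1)+h_i)·M_i + h_i·M_(i+1) = 6(Δ_i − Δ_(i-1)) read
  1·M_0 + 4·M_1 + 1·M_2 = 6(Δ_1 - Δ_0) = 72
  1·M_1 + 4·M_2 + 1·M_3 = 6(Δ_2 - Δ_1) = -42
  1·M_2 + 4·M_3 + 1·M_4 = 6(Δ_3 - Δ_2) = -24
Natural end conditions: M_0 = M_4 = 0.
Hence M_0 = 0, M_1 = 153/7, M_2 = -108/7, M_3 = -15/7, M_4 = 0.

-2.1429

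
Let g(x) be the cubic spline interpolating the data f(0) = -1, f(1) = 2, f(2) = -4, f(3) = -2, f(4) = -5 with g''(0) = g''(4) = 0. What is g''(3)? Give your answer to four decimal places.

Put M_i = g'' at the i-th knot. Here h = (1, 1, 1, 1) and Δ = (3, -6, 2, -3), so the interior equations h_(i-1)·M_(i-1) + 2(h_(i-1)+h_i)·M_i + h_i·M_(i+1) = 6(Δ_i − Δ_(i-1)) read
  1·M_0 + 4·M_1 + 1·M_2 = 6(Δ_1 - Δ_0) = -54
  1·M_1 + 4·M_2 + 1·M_3 = 6(Δ_2 - Δ_1) = 48
  1·M_2 + 4·M_3 + 1·M_4 = 6(Δ_3 - Δ_2) = -30
Natural end conditions: M_0 = M_4 = 0.
Forward elimination and back-substitution give M_0 = 0, M_1 = -129/7, M_2 = 138/7, M_3 = -87/7, M_4 = 0.

-12.4286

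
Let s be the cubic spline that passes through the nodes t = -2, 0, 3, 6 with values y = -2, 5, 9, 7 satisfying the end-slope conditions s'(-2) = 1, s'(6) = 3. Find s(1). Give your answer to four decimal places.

Put M_i = s'' at the i-th knot. Here h = (2, 3, 3) and Δ = (7/2, 4/3, -2/3), so the interior equations h_(i-1)·M_(i-1) + 2(h_(i-1)+h_i)·M_i + h_i·M_(i+1) = 6(Δ_i − Δ_(i-1)) read
  2·M_0 + 10·M_1 + 3·M_2 = 6(Δ_1 - Δ_0) = -13
  3·M_1 + 12·M_2 + 3·M_3 = 6(Δ_2 - Δ_1) = -12
Clamped end conditions give two more equations: 2h_0·M_0 + h_0·M_1 = 6(Δ_0 - s'(-2)) = 15 and h_2·M_2 + 2h_2·M_3 = 6(s'(6) - Δ_2) = 22.
Solving: M_0 = 175/38, M_1 = -65/38, M_2 = -97/57, M_3 = 515/114.
On [0, 3], s(t) = 5 + 74/19·t - 65/76·t² + 1/2052·t³.
With t = 1: s(1) = 8249/1026.

8.0400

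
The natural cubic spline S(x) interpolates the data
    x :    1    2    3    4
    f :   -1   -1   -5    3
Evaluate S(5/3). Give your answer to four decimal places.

Let M_i = S''(x_i). Step sizes h_i = 1, 1, 1; slopes of the chords Δ_i = (y_(i+1) - y_i)/h_i = 0, -4, 8.
  1·M_0 + 4·M_1 + 1·M_2 = 6(Δ_1 - Δ_0) = -24
  1·M_1 + 4·M_2 + 1·M_3 = 6(Δ_2 - Δ_1) = 72
Natural end conditions: M_0 = M_3 = 0.
Hence M_0 = 0, M_1 = -56/5, M_2 = 104/5, M_3 = 0.
On [1, 2], S(x) = -1 + 28/15·(x - 1) + 0·(x - 1)² - 28/15·(x - 1)³.
With (x - 1) = 2/3: S(5/3) = -25/81.

-0.3086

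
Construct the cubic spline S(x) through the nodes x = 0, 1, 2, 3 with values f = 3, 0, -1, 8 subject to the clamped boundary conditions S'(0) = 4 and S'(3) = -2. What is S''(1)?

2

Put m_i = S'' at the i-th knot. Here h = (1, 1, 1) and Δ = (-3, -1, 9), so the interior equations h_(i-1)·m_(i-1) + 2(h_(i-1)+h_i)·m_i + h_i·m_(i+1) = 6(Δ_i − Δ_(i-1)) read
  1·m_0 + 4·m_1 + 1·m_2 = 6(Δ_1 - Δ_0) = 12
  1·m_1 + 4·m_2 + 1·m_3 = 6(Δ_2 - Δ_1) = 60
Clamped end conditions give two more equations: 2h_0·m_0 + h_0·m_1 = 6(Δ_0 - S'(0)) = -42 and h_2·m_2 + 2h_2·m_3 = 6(S'(3) - Δ_2) = -66.
Solving the tridiagonal system: m_0 = -22, m_1 = 2, m_2 = 26, m_3 = -46.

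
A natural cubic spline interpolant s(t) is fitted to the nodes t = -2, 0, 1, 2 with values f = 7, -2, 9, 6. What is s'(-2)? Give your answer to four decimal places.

Let m_i = s''(x_i). Step sizes h_i = 2, 1, 1; slopes of the chords Δ_i = (y_(i+1) - y_i)/h_i = -9/2, 11, -3.
  2·m_0 + 6·m_1 + 1·m_2 = 6(Δ_1 - Δ_0) = 93
  1·m_1 + 4·m_2 + 1·m_3 = 6(Δ_2 - Δ_1) = -84
Natural end conditions: m_0 = m_3 = 0.
Solving the tridiagonal system: m_0 = 0, m_1 = 456/23, m_2 = -597/23, m_3 = 0.
On [-2, 0], s'(t) = b_0 + 2c_0·(t + 2) + 3d_0·(t + 2)² with b_0 = Δ_0 - h_0(2m_0 + m_1)/6 = -511/46, c_0 = m_0/2 = 0, d_0 = (m_1 - m_0)/(6h_0) = 38/23. So s'(-2) = -511/46.

-11.1087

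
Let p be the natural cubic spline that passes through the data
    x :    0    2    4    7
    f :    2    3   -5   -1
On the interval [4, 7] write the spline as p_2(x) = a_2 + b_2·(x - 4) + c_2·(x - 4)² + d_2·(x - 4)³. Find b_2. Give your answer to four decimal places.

Put m_i = p'' at the i-th knot. Here h = (2, 2, 3) and Δ = (1/2, -4, 4/3), so the interior equations h_(i-1)·m_(i-1) + 2(h_(i-1)+h_i)·m_i + h_i·m_(i+1) = 6(Δ_i − Δ_(i-1)) read
  2·m_0 + 8·m_1 + 2·m_2 = 6(Δ_1 - Δ_0) = -27
  2·m_1 + 10·m_2 + 3·m_3 = 6(Δ_2 - Δ_1) = 32
Natural end conditions: m_0 = m_3 = 0.
Solving: m_0 = 0, m_1 = -167/38, m_2 = 155/38, m_3 = 0.
On [4, 7], with p_2(x) = a_2 + b_2·(x - 4) + c_2·(x - 4)² + d_2·(x - 4)³: c_2 = m_2/2 = 155/76, d_2 = (m_3 - m_2)/(6h_2) = -155/684, b_2 = Δ_2 - h_2(2m_2 + m_3)/6 = -313/114.

-2.7456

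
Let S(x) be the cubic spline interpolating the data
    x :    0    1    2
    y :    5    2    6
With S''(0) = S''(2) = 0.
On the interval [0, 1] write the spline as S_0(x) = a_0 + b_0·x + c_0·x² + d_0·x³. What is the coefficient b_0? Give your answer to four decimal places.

With M_i denoting the second derivative at x_i, h_i = 1, 1, and Δ_i = (y_(i+1) − y_i)/h_i = -3, 4:
  1·M_0 + 4·M_1 + 1·M_2 = 6(Δ_1 - Δ_0) = 42
Natural end conditions: M_0 = M_2 = 0.
Solving the tridiagonal system: M_0 = 0, M_1 = 21/2, M_2 = 0.
On [0, 1], with S_0(x) = a_0 + b_0·x + c_0·x² + d_0·x³: c_0 = M_0/2 = 0, d_0 = (M_1 - M_0)/(6h_0) = 7/4, b_0 = Δ_0 - h_0(2M_0 + M_1)/6 = -19/4.

-4.7500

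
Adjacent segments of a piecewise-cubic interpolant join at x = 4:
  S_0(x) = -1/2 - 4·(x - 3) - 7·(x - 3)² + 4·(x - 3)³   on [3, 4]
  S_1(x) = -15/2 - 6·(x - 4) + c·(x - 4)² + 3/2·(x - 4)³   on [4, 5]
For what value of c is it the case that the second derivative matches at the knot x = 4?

5

S_0''(x) = -14 + 24·(x - 3), so S_0''(4) = 10. On the right, S_1''(4) = 2c, so c = 5.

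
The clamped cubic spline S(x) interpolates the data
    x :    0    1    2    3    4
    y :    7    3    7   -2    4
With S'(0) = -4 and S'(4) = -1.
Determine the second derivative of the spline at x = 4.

-42

Write M_i for S''(x_i). With h_i = 1, 1, 1, 1 and divided differences Δ_i = -4, 4, -9, 6, the continuity of S' gives the tridiagonal system
  1·M_0 + 4·M_1 + 1·M_2 = 6(Δ_1 - Δ_0) = 48
  1·M_1 + 4·M_2 + 1·M_3 = 6(Δ_2 - Δ_1) = -78
  1·M_2 + 4·M_3 + 1·M_4 = 6(Δ_3 - Δ_2) = 90
Clamped end conditions give two more equations: 2h_0·M_0 + h_0·M_1 = 6(Δ_0 - S'(0)) = 0 and h_3·M_3 + 2h_3·M_4 = 6(S'(4) - Δ_3) = -42.
Solving the tridiagonal system: M_0 = -12, M_1 = 24, M_2 = -36, M_3 = 42, M_4 = -42.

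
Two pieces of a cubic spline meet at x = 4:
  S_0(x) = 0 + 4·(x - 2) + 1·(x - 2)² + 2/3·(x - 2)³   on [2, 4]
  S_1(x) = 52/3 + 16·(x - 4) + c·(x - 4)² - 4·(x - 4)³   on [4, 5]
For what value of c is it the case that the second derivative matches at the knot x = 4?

5

S_0''(x) = 2 + 4·(x - 2), so S_0''(4) = 10. On the right, S_1''(4) = 2c, so c = 5.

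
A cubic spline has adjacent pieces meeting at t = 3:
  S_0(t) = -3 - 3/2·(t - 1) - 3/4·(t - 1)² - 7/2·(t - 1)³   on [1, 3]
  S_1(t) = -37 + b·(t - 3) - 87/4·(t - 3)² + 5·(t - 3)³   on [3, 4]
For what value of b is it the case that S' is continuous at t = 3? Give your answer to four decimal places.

S_0'(t) = -3/2 - 3/2·(t - 1) - 21/2·(t - 1)², so S_0'(3) = -93/2. On the right, S_1'(3) = b, so b = -93/2.

-46.5000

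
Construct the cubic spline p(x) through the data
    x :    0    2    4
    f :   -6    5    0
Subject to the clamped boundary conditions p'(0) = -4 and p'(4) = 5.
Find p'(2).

With m_i denoting the second derivative at x_i, h_i = 2, 2, and Δ_i = (y_(i+1) − y_i)/h_i = 11/2, -5/2:
  2·m_0 + 8·m_1 + 2·m_2 = 6(Δ_1 - Δ_0) = -48
Clamped end conditions give two more equations: 2h_0·m_0 + h_0·m_1 = 6(Δ_0 - p'(0)) = 57 and h_1·m_1 + 2h_1·m_2 = 6(p'(4) - Δ_1) = 45.
Forward elimination and back-substitution give m_0 = 45/2, m_1 = -33/2, m_2 = 39/2.
On [2, 4], p'(x) = b_1 + 2c_1·(x - 2) + 3d_1·(x - 2)² with b_1 = Δ_1 - h_1(2m_1 + m_2)/6 = 2, c_1 = m_1/2 = -33/4, d_1 = (m_2 - m_1)/(6h_1) = 3. So p'(2) = 2.

2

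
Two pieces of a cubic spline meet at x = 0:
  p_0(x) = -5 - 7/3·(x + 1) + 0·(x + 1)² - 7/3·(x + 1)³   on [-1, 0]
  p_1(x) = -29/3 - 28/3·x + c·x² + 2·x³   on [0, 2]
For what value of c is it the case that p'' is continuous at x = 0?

p_0''(x) = 0 - 14·(x + 1), so p_0''(0) = -14. On the right, p_1''(0) = 2c, so c = -7.

-7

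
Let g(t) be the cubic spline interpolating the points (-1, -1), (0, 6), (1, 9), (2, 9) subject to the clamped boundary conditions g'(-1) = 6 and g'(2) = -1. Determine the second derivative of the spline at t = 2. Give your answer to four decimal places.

-1.8667

Let σ_i = g''(x_i). Step sizes h_i = 1, 1, 1; slopes of the chords Δ_i = (y_(i+1) - y_i)/h_i = 7, 3, 0.
  1·σ_0 + 4·σ_1 + 1·σ_2 = 6(Δ_1 - Δ_0) = -24
  1·σ_1 + 4·σ_2 + 1·σ_3 = 6(Δ_2 - Δ_1) = -18
Clamped end conditions give two more equations: 2h_0·σ_0 + h_0·σ_1 = 6(Δ_0 - g'(-1)) = 6 and h_2·σ_2 + 2h_2·σ_3 = 6(g'(2) - Δ_2) = -6.
Solving the tridiagonal system: σ_0 = 98/15, σ_1 = -106/15, σ_2 = -34/15, σ_3 = -28/15.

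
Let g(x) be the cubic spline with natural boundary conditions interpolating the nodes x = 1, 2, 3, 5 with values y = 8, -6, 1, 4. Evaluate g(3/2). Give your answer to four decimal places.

-1.1440

With M_i denoting the second derivative at x_i, h_i = 1, 1, 2, and Δ_i = (y_(i+1) − y_i)/h_i = -14, 7, 3/2:
  1·M_0 + 4·M_1 + 1·M_2 = 6(Δ_1 - Δ_0) = 126
  1·M_1 + 6·M_2 + 2·M_3 = 6(Δ_2 - Δ_1) = -33
Natural end conditions: M_0 = M_3 = 0.
Forward elimination and back-substitution give M_0 = 0, M_1 = 789/23, M_2 = -258/23, M_3 = 0.
On [1, 2], g(x) = 8 - 907/46·(x - 1) + 0·(x - 1)² + 263/46·(x - 1)³.
With (x - 1) = 1/2: g(3/2) = -421/368.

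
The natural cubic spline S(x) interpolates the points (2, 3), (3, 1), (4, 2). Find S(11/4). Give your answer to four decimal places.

Write m_i for S''(x_i). With h_i = 1, 1 and divided differences Δ_i = -2, 1, the continuity of S' gives the tridiagonal system
  1·m_0 + 4·m_1 + 1·m_2 = 6(Δ_1 - Δ_0) = 18
Natural end conditions: m_0 = m_2 = 0.
Solving the tridiagonal system: m_0 = 0, m_1 = 9/2, m_2 = 0.
On [2, 3], S(x) = 3 - 11/4·(x - 2) + 0·(x - 2)² + 3/4·(x - 2)³.
With (x - 2) = 3/4: S(11/4) = 321/256.

1.2539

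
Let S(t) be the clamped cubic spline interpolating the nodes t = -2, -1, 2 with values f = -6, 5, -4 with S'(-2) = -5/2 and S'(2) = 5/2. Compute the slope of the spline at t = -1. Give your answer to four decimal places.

11.8750

With σ_i denoting the second derivative at x_i, h_i = 1, 3, and Δ_i = (y_(i+1) − y_i)/h_i = 11, -3:
  1·σ_0 + 8·σ_1 + 3·σ_2 = 6(Δ_1 - Δ_0) = -84
Clamped end conditions give two more equations: 2h_0·σ_0 + h_0·σ_1 = 6(Δ_0 - S'(-2)) = 81 and h_1·σ_1 + 2h_1·σ_2 = 6(S'(2) - Δ_1) = 33.
Hence σ_0 = 209/4, σ_1 = -47/2, σ_2 = 69/4.
On [-1, 2], S'(t) = b_1 + 2c_1·(t + 1) + 3d_1·(t + 1)² with b_1 = Δ_1 - h_1(2σ_1 + σ_2)/6 = 95/8, c_1 = σ_1/2 = -47/4, d_1 = (σ_2 - σ_1)/(6h_1) = 163/72. So S'(-1) = 95/8.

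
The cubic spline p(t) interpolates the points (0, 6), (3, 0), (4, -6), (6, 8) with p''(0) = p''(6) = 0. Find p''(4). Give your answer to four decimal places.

13.7872

With m_i denoting the second derivative at x_i, h_i = 3, 1, 2, and Δ_i = (y_(i+1) − y_i)/h_i = -2, -6, 7:
  3·m_0 + 8·m_1 + 1·m_2 = 6(Δ_1 - Δ_0) = -24
  1·m_1 + 6·m_2 + 2·m_3 = 6(Δ_2 - Δ_1) = 78
Natural end conditions: m_0 = m_3 = 0.
Solving the tridiagonal system: m_0 = 0, m_1 = -222/47, m_2 = 648/47, m_3 = 0.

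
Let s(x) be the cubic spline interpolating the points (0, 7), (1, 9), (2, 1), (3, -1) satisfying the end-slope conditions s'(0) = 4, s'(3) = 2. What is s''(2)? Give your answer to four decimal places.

Write M_i for s''(x_i). With h_i = 1, 1, 1 and divided differences Δ_i = 2, -8, -2, the continuity of s' gives the tridiagonal system
  1·M_0 + 4·M_1 + 1·M_2 = 6(Δ_1 - Δ_0) = -60
  1·M_1 + 4·M_2 + 1·M_3 = 6(Δ_2 - Δ_1) = 36
Clamped end conditions give two more equations: 2h_0·M_0 + h_0·M_1 = 6(Δ_0 - s'(0)) = -12 and h_2·M_2 + 2h_2·M_3 = 6(s'(3) - Δ_2) = 24.
Solving the tridiagonal system: M_0 = 52/15, M_1 = -284/15, M_2 = 184/15, M_3 = 88/15.

12.2667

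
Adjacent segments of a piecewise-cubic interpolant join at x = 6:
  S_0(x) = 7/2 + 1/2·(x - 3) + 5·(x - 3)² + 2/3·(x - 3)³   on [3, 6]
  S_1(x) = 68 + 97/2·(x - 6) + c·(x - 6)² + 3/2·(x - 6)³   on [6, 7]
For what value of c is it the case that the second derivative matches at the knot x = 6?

S_0''(x) = 10 + 4·(x - 3), so S_0''(6) = 22. On the right, S_1''(6) = 2c, so c = 11.

11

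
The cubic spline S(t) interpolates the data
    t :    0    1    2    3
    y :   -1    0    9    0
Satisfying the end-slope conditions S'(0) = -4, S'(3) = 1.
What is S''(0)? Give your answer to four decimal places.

3.7333

Let M_i = S''(x_i). Step sizes h_i = 1, 1, 1; slopes of the chords Δ_i = (y_(i+1) - y_i)/h_i = 1, 9, -9.
  1·M_0 + 4·M_1 + 1·M_2 = 6(Δ_1 - Δ_0) = 48
  1·M_1 + 4·M_2 + 1·M_3 = 6(Δ_2 - Δ_1) = -108
Clamped end conditions give two more equations: 2h_0·M_0 + h_0·M_1 = 6(Δ_0 - S'(0)) = 30 and h_2·M_2 + 2h_2·M_3 = 6(S'(3) - Δ_2) = 60.
Solving the tridiagonal system: M_0 = 56/15, M_1 = 338/15, M_2 = -688/15, M_3 = 794/15.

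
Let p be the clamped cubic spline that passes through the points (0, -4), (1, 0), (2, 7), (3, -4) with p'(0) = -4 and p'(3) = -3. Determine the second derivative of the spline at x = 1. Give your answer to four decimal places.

9.8667

With σ_i denoting the second derivative at x_i, h_i = 1, 1, 1, and Δ_i = (y_(i+1) − y_i)/h_i = 4, 7, -11:
  1·σ_0 + 4·σ_1 + 1·σ_2 = 6(Δ_1 - Δ_0) = 18
  1·σ_1 + 4·σ_2 + 1·σ_3 = 6(Δ_2 - Δ_1) = -108
Clamped end conditions give two more equations: 2h_0·σ_0 + h_0·σ_1 = 6(Δ_0 - p'(0)) = 48 and h_2·σ_2 + 2h_2·σ_3 = 6(p'(3) - Δ_2) = 48.
Solving the tridiagonal system: σ_0 = 286/15, σ_1 = 148/15, σ_2 = -608/15, σ_3 = 664/15.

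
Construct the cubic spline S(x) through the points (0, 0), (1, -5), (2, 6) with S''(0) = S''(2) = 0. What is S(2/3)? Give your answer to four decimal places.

-4.8148

Write m_i for S''(x_i). With h_i = 1, 1 and divided differences Δ_i = -5, 11, the continuity of S' gives the tridiagonal system
  1·m_0 + 4·m_1 + 1·m_2 = 6(Δ_1 - Δ_0) = 96
Natural end conditions: m_0 = m_2 = 0.
Solving the tridiagonal system: m_0 = 0, m_1 = 24, m_2 = 0.
On [0, 1], S(x) = 0 - 9·x + 0·x² + 4·x³.
With x = 2/3: S(2/3) = -130/27.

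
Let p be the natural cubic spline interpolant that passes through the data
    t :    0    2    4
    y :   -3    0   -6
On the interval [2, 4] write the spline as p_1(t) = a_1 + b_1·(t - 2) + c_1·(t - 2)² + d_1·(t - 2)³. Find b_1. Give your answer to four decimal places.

-0.7500

Let m_i = p''(x_i). Step sizes h_i = 2, 2; slopes of the chords Δ_i = (y_(i+1) - y_i)/h_i = 3/2, -3.
  2·m_0 + 8·m_1 + 2·m_2 = 6(Δ_1 - Δ_0) = -27
Natural end conditions: m_0 = m_2 = 0.
Hence m_0 = 0, m_1 = -27/8, m_2 = 0.
On [2, 4], with p_1(t) = a_1 + b_1·(t - 2) + c_1·(t - 2)² + d_1·(t - 2)³: c_1 = m_1/2 = -27/16, d_1 = (m_2 - m_1)/(6h_1) = 9/32, b_1 = Δ_1 - h_1(2m_1 + m_2)/6 = -3/4.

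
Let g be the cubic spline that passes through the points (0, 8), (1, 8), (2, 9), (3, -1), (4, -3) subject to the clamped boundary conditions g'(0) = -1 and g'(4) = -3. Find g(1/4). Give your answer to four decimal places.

With M_i denoting the second derivative at x_i, h_i = 1, 1, 1, 1, and Δ_i = (y_(i+1) − y_i)/h_i = 0, 1, -10, -2:
  1·M_0 + 4·M_1 + 1·M_2 = 6(Δ_1 - Δ_0) = 6
  1·M_1 + 4·M_2 + 1·M_3 = 6(Δ_2 - Δ_1) = -66
  1·M_2 + 4·M_3 + 1·M_4 = 6(Δ_3 - Δ_2) = 48
Clamped end conditions give two more equations: 2h_0·M_0 + h_0·M_1 = 6(Δ_0 - g'(0)) = 6 and h_3·M_3 + 2h_3·M_4 = 6(g'(4) - Δ_3) = -6.
Solving the tridiagonal system: M_0 = -23/28, M_1 = 107/14, M_2 = -95/4, M_3 = 299/14, M_4 = -383/28.
On [0, 1], g(t) = 8 - 1·t - 23/56·t² + 79/56·t³.
With t = 1/4: g(1/4) = 27763/3584.

7.7464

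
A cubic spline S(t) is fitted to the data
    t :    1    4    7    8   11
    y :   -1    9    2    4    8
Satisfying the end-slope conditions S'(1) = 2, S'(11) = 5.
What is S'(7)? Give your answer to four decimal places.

0.6604

With M_i denoting the second derivative at x_i, h_i = 3, 3, 1, 3, and Δ_i = (y_(i+1) − y_i)/h_i = 10/3, -7/3, 2, 4/3:
  3·M_0 + 12·M_1 + 3·M_2 = 6(Δ_1 - Δ_0) = -34
  3·M_1 + 8·M_2 + 1·M_3 = 6(Δ_2 - Δ_1) = 26
  1·M_2 + 8·M_3 + 3·M_4 = 6(Δ_3 - Δ_2) = -4
Clamped end conditions give two more equations: 2h_0·M_0 + h_0·M_1 = 6(Δ_0 - S'(1)) = 8 and h_3·M_3 + 2h_3·M_4 = 6(S'(11) - Δ_3) = 22.
Solving: M_0 = 209/53, M_1 = -830/159, M_2 = 297/53, M_3 = -168/53, M_4 = 835/159.
On [7, 8], S'(t) = b_2 + 2c_2·(t - 7) + 3d_2·(t - 7)² with b_2 = Δ_2 - h_2(2M_2 + M_3)/6 = 35/53, c_2 = M_2/2 = 297/106, d_2 = (M_3 - M_2)/(6h_2) = -155/106. So S'(7) = 35/53.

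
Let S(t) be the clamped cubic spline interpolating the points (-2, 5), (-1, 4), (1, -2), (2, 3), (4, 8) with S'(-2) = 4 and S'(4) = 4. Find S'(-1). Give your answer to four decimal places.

-4.2742

Write M_i for S''(x_i). With h_i = 1, 2, 1, 2 and divided differences Δ_i = -1, -3, 5, 5/2, the continuity of S' gives the tridiagonal system
  1·M_0 + 6·M_1 + 2·M_2 = 6(Δ_1 - Δ_0) = -12
  2·M_1 + 6·M_2 + 1·M_3 = 6(Δ_2 - Δ_1) = 48
  1·M_2 + 6·M_3 + 2·M_4 = 6(Δ_3 - Δ_2) = -15
Clamped end conditions give two more equations: 2h_0·M_0 + h_0·M_1 = 6(Δ_0 - S'(-2)) = -30 and h_3·M_3 + 2h_3·M_4 = 6(S'(4) - Δ_3) = 9.
Hence M_0 = -417/31, M_1 = -96/31, M_2 = 621/62, M_3 = -183/31, M_4 = 645/124.
On [-1, 1], S'(t) = b_1 + 2c_1·(t + 1) + 3d_1·(t + 1)² with b_1 = Δ_1 - h_1(2M_1 + M_2)/6 = -265/62, c_1 = M_1/2 = -48/31, d_1 = (M_2 - M_1)/(6h_1) = 271/248. So S'(-1) = -265/62.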